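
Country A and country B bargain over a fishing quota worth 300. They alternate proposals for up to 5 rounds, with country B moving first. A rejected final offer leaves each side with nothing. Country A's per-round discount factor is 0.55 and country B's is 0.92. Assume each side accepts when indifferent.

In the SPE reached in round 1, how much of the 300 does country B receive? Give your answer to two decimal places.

280.12

Round 5 (country B proposes): country A will accept anything ≥ 0, so country B offers 0 and keeps 300.
Round 4 (country A proposes): country B can get 300 next round, worth 0.92 × 300 = 276 now. Country A offers 276 and keeps 300 − 276 = 24.
Round 3 (country B proposes): country A can get 24 next round, worth 0.55 × 24 = 13.2 now, so country B offers 13.2, keeping 286.8.
Round 2 (country A proposes): country B can get 286.8 next round, worth 0.92 × 286.8 = 263.856 now. Country A offers 263.856 and keeps 300 − 263.856 = 36.144.
Round 1 (country B proposes): country A can get 36.144 next round, worth 0.55 × 36.144 = 19.8792 now; country B offers that and keeps 280.1208.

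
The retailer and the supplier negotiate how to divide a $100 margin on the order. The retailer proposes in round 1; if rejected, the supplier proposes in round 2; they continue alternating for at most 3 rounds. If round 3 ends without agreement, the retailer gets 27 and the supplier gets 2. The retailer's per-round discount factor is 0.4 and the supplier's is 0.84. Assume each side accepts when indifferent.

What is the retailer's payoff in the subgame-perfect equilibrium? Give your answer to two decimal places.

48.93

Solve by backward induction from round 3.
Round 3 (the retailer proposes): the supplier gets 2 if talks fail, so the retailer offers 2 and keeps 98.
Round 2 (the supplier proposes): the retailer can get 98 next round, worth 0.4 × 98 = 39.2 now, so the supplier offers 39.2, keeping 60.8.
Round 1 (the retailer proposes): the supplier can get 60.8 next round, worth 0.84 × 60.8 = 51.072 now. The retailer offers 51.072 and keeps 100 − 51.072 = 48.928.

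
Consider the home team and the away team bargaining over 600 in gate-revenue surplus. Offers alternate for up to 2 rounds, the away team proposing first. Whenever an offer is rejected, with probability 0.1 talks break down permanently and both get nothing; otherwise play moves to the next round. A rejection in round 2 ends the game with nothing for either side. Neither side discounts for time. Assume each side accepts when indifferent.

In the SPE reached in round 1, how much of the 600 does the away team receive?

By backward induction:
Round 2 (the home team proposes): the away team will accept anything ≥ 0, so the home team offers 0 and keeps 600.
Round 1 (the away team proposes): rejecting gives the home team an expected 0.9 × 600 = 540; the away team offers that and keeps 60.

60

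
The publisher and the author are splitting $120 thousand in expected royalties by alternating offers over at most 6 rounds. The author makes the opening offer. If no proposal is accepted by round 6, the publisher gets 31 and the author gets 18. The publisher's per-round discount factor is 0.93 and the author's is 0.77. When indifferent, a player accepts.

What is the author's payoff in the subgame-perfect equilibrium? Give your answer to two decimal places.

27.31

Work backward from the last round.
Round 6 (the publisher proposes): the author gets 18 if talks fail, so the publisher offers 18 and keeps 102.
Round 5 (the author proposes): the publisher can get 102 next round, worth 0.93 × 102 = 94.86 now, so the author offers 94.86, keeping 25.14.
Round 4 (the publisher proposes): the author can get 25.14 next round, worth 0.77 × 25.14 = 19.3578 now. The publisher offers 19.3578 and keeps 120 − 19.3578 = 100.6422.
Round 3 (the author proposes): the publisher can get 100.6422 next round, worth 0.93 × 100.6422 = 93.597246 now. The author offers 93.597246 and keeps 120 − 93.597246 = 26.402754.
Round 2 (the publisher proposes): the author can get 26.402754 next round, worth 0.77 × 26.402754 = 20.33012058 now, so the publisher offers 20.33012058, keeping 99.66987942.
Round 1 (the author proposes): the publisher can get 99.66987942 next round, worth 0.93 × 99.66987942 = 92.6929878606 now, so the author offers 92.6929878606, keeping 27.3070121394.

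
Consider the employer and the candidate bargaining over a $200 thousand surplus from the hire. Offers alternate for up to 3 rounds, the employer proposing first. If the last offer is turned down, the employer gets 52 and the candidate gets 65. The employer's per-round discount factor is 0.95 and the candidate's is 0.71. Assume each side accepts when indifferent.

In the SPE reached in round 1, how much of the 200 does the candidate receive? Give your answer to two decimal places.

50.94

Work backward from the last round.
Round 3 (the employer proposes): the candidate gets 65 if talks fail, so the employer offers 65 and keeps 135.
Round 2 (the candidate proposes): the employer can get 135 next round, worth 0.95 × 135 = 128.25 now; the candidate offers that and keeps 71.75.
Round 1 (the employer proposes): the candidate can get 71.75 next round, worth 0.71 × 71.75 = 50.9425 now; the employer offers that and keeps 149.0575.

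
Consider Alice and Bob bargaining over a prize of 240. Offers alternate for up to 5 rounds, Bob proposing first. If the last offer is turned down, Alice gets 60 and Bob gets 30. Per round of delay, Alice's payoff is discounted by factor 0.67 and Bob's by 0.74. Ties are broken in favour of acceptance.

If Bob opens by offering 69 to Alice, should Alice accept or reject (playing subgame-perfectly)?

Round 5 (Bob proposes): Alice gets 60 if talks fail, so Bob offers 60 and keeps 180.
Round 4 (Alice proposes): Bob can get 180 next round, worth 0.74 × 180 = 133.2 now, so Alice offers 133.2, keeping 106.8.
Round 3 (Bob proposes): Alice can get 106.8 next round, worth 0.67 × 106.8 = 71.556 now. Bob offers 71.556 and keeps 240 − 71.556 = 168.444.
Round 2 (Alice proposes): Bob can get 168.444 next round, worth 0.74 × 168.444 = 124.64856 now. Alice offers 124.64856 and keeps 240 − 124.64856 = 115.35144.
So by rejecting in round 1, Alice gets 115.35144 next round, worth 0.67 × 115.35144 = 77.2854648 now.
Offer 69 < 77.2854648, so Alice rejects.

Reject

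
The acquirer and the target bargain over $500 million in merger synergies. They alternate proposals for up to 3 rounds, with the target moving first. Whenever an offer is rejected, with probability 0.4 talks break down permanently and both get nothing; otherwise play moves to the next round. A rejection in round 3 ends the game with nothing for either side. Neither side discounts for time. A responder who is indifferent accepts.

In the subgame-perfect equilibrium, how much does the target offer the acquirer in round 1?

120

Round 3 (the target proposes): the acquirer will accept anything ≥ 0, so the target offers 0 and keeps 500.
Round 2 (the acquirer proposes): rejecting gives the target an expected 0.6 × 500 = 300; the acquirer offers that and keeps 200.
Round 1 (the target proposes): rejecting gives the acquirer an expected 0.6 × 200 = 120, so the target offers 120, keeping 380.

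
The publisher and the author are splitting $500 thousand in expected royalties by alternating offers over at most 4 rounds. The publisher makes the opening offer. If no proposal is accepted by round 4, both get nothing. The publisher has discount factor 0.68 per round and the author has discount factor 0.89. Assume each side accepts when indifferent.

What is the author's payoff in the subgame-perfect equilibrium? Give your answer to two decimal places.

411.71

Round 4 (the author proposes): the publisher will accept anything ≥ 0, so the author offers 0 and keeps 500.
Round 3 (the publisher proposes): the author can get 500 next round, worth 0.89 × 500 = 445 now, so the publisher offers 445, keeping 55.
Round 2 (the author proposes): the publisher can get 55 next round, worth 0.68 × 55 = 37.4 now. The author offers 37.4 and keeps 500 − 37.4 = 462.6.
Round 1 (the publisher proposes): the author can get 462.6 next round, worth 0.89 × 462.6 = 411.714 now, so the publisher offers 411.714, keeping 88.286.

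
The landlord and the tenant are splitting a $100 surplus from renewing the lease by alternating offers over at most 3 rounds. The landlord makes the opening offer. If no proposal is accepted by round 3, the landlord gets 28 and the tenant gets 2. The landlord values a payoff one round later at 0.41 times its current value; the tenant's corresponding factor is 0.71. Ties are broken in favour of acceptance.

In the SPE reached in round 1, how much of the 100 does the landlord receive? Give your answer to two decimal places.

Round 3 (the landlord proposes): the tenant gets 2 if talks fail, so the landlord offers 2 and keeps 98.
Round 2 (the tenant proposes): the landlord can get 98 next round, worth 0.41 × 98 = 40.18 now. The tenant offers 40.18 and keeps 100 − 40.18 = 59.82.
Round 1 (the landlord proposes): the tenant can get 59.82 next round, worth 0.71 × 59.82 = 42.4722 now. The landlord offers 42.4722 and keeps 100 − 42.4722 = 57.5278.

57.53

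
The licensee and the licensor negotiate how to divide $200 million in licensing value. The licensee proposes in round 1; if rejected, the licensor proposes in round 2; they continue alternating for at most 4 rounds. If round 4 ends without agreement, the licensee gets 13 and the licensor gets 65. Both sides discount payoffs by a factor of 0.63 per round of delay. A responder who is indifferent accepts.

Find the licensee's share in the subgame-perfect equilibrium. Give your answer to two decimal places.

106.62

Work backward from the last round.
Round 4 (the licensor proposes): the licensee gets 13 if talks fail, so the licensor offers 13 and keeps 187.
Round 3 (the licensee proposes): the licensor can get 187 next round, worth 0.63 × 187 = 117.81 now. The licensee offers 117.81 and keeps 200 − 117.81 = 82.19.
Round 2 (the licensor proposes): the licensee can get 82.19 next round, worth 0.63 × 82.19 = 51.7797 now. The licensor offers 51.7797 and keeps 200 − 51.7797 = 148.2203.
Round 1 (the licensee proposes): the licensor can get 148.2203 next round, worth 0.63 × 148.2203 = 93.378789 now; the licensee offers that and keeps 106.621211.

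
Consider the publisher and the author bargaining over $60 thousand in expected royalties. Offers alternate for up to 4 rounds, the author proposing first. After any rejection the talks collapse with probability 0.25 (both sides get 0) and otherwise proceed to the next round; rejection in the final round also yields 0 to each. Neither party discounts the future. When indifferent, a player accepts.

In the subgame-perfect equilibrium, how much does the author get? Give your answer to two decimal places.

23.44

Round 4 (the publisher proposes): rejection yields 0 for the author; the publisher offers 0 and keeps 60.
Round 3 (the author proposes): rejecting gives the publisher an expected 0.75 × 60 = 45, so the author offers 45, keeping 15.
Round 2 (the publisher proposes): rejecting gives the author an expected 0.75 × 15 = 11.25; the publisher offers that and keeps 48.75.
Round 1 (the author proposes): rejecting gives the publisher an expected 0.75 × 48.75 = 36.5625, so the author offers 36.5625, keeping 23.4375.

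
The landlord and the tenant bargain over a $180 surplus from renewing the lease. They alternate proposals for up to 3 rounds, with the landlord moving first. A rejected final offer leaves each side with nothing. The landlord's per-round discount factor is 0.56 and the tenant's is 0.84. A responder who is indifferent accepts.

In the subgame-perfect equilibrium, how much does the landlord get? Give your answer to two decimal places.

Work backward from the last round.
Round 3 (the landlord proposes): the tenant will accept anything ≥ 0, so the landlord offers 0 and keeps 180.
Round 2 (the tenant proposes): the landlord can get 180 next round, worth 0.56 × 180 = 100.8 now; the tenant offers that and keeps 79.2.
Round 1 (the landlord proposes): the tenant can get 79.2 next round, worth 0.84 × 79.2 = 66.528 now, so the landlord offers 66.528, keeping 113.472.

113.47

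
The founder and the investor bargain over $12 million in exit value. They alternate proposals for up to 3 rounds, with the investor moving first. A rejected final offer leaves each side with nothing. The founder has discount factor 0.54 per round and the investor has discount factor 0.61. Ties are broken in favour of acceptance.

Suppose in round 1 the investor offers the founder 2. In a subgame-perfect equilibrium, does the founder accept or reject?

Reject

Work out the founder's continuation value if the offer is rejected.
Round 3 (the investor proposes): rejection yields 0 for the founder; the investor offers 0 and keeps 12.
Round 2 (the founder proposes): the investor can get 12 next round, worth 0.61 × 12 = 7.32 now. The founder offers 7.32 and keeps 12 − 7.32 = 4.68.
So by rejecting in round 1, the founder gets 4.68 next round, worth 0.54 × 4.68 = 2.5272 now.
Offer 2 < 2.5272, so the founder rejects.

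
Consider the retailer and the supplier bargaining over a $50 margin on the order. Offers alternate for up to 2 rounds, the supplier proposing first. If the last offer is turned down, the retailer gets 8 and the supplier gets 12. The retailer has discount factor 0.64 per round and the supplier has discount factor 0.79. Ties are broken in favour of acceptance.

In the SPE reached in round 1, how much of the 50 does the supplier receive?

Round 2 (the retailer proposes): the supplier gets 12 if talks fail, so the retailer offers 12 and keeps 38.
Round 1 (the supplier proposes): the retailer can get 38 next round, worth 0.64 × 38 = 24.32 now. The supplier offers 24.32 and keeps 50 − 24.32 = 25.68.

25.68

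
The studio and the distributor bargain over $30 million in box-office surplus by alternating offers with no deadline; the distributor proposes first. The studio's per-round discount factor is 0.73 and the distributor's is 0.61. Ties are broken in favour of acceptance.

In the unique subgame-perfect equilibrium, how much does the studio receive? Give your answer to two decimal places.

Let x be the distributor's share when the distributor proposes and y be the studio's share when the studio proposes.
The studio accepts iff offered ≥ 0.73·y, so x = 30 − 0.73y. Symmetrically y = 30 − 0.61x.
Substituting: x = 30 − 0.73(30 − 0.61x), giving x(1 − 0.61·0.73) = 30(1 − 0.73).
So x = 30 × 0.27 / 0.5547 ≈ 14.6025, and the studio receives 30 − x ≈ 15.3975.

15.40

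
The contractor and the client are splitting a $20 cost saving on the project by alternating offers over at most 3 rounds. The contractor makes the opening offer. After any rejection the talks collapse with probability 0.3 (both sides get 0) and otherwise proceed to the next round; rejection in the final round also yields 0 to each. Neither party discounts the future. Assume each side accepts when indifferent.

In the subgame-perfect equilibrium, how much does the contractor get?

By backward induction:
Round 3 (the contractor proposes): rejection yields 0 for the client; the contractor offers 0 and keeps 20.
Round 2 (the client proposes): rejecting gives the contractor an expected 0.7 × 20 = 14, so the client offers 14, keeping 6.
Round 1 (the contractor proposes): rejecting gives the client an expected 0.7 × 6 = 4.2. The contractor offers 4.2 and keeps 20 − 4.2 = 15.8.

15.8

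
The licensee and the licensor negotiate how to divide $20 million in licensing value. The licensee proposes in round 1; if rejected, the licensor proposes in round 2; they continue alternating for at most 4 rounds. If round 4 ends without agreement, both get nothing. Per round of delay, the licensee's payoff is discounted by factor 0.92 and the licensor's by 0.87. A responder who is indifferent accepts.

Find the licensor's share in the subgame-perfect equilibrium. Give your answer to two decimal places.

Round 4 (the licensor proposes): the licensee will accept anything ≥ 0, so the licensor offers 0 and keeps 20.
Round 3 (the licensee proposes): the licensor can get 20 next round, worth 0.87 × 20 = 17.4 now, so the licensee offers 17.4, keeping 2.6.
Round 2 (the licensor proposes): the licensee can get 2.6 next round, worth 0.92 × 2.6 = 2.392 now; the licensor offers that and keeps 17.608.
Round 1 (the licensee proposes): the licensor can get 17.608 next round, worth 0.87 × 17.608 = 15.31896 now; the licensee offers that and keeps 4.68104.

15.32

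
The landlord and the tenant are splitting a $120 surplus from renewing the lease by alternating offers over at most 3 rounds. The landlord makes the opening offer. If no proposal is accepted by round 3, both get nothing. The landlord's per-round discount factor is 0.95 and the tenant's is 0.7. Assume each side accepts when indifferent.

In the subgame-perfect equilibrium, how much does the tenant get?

4.2

Round 3 (the landlord proposes): rejection yields 0 for the tenant; the landlord offers 0 and keeps 120.
Round 2 (the tenant proposes): the landlord can get 120 next round, worth 0.95 × 120 = 114 now, so the tenant offers 114, keeping 6.
Round 1 (the landlord proposes): the tenant can get 6 next round, worth 0.7 × 6 = 4.2 now; the landlord offers that and keeps 115.8.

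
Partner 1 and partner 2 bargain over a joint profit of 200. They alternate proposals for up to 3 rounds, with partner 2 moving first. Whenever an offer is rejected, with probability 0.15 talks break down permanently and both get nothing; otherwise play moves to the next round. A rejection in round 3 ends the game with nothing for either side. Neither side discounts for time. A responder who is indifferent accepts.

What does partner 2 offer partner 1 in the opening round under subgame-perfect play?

Round 3 (partner 2 proposes): rejection yields 0 for partner 1; partner 2 offers 0 and keeps 200.
Round 2 (partner 1 proposes): rejecting gives partner 2 an expected 0.85 × 200 = 170; partner 1 offers that and keeps 30.
Round 1 (partner 2 proposes): rejecting gives partner 1 an expected 0.85 × 30 = 25.5, so partner 2 offers 25.5, keeping 174.5.

25.5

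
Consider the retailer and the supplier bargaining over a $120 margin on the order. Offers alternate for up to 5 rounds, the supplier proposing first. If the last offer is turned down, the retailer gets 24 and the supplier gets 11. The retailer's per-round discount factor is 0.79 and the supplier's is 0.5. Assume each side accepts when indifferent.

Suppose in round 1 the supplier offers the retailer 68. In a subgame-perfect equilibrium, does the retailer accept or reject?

Round 5 (the supplier proposes): the retailer gets 24 if talks fail, so the supplier offers 24 and keeps 96.
Round 4 (the retailer proposes): the supplier can get 96 next round, worth 0.5 × 96 = 48 now, so the retailer offers 48, keeping 72.
Round 3 (the supplier proposes): the retailer can get 72 next round, worth 0.79 × 72 = 56.88 now. The supplier offers 56.88 and keeps 120 − 56.88 = 63.12.
Round 2 (the retailer proposes): the supplier can get 63.12 next round, worth 0.5 × 63.12 = 31.56 now; the retailer offers that and keeps 88.44.
So by rejecting in round 1, the retailer gets 88.44 next round, worth 0.79 × 88.44 = 69.8676 now.
Offer 68 < 69.8676, so the retailer rejects.

Reject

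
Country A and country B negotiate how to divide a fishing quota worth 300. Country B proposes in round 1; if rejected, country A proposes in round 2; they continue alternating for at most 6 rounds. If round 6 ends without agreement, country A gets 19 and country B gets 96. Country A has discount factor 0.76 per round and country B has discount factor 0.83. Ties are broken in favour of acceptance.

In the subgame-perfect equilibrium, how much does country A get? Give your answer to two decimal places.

124.90

Round 6 (country A proposes): country B gets 96 if talks fail, so country A offers 96 and keeps 204.
Round 5 (country B proposes): country A can get 204 next round, worth 0.76 × 204 = 155.04 now, so country B offers 155.04, keeping 144.96.
Round 4 (country A proposes): country B can get 144.96 next round, worth 0.83 × 144.96 = 120.3168 now, so country A offers 120.3168, keeping 179.6832.
Round 3 (country B proposes): country A can get 179.6832 next round, worth 0.76 × 179.6832 = 136.559232 now. Country B offers 136.559232 and keeps 300 − 136.559232 = 163.440768.
Round 2 (country A proposes): country B can get 163.440768 next round, worth 0.83 × 163.440768 = 135.65583744 now. Country A offers 135.65583744 and keeps 300 − 135.65583744 = 164.34416256.
Round 1 (country B proposes): country A can get 164.34416256 next round, worth 0.76 × 164.34416256 = 124.9015635456 now. Country B offers 124.9015635456 and keeps 300 − 124.9015635456 = 175.0984364544.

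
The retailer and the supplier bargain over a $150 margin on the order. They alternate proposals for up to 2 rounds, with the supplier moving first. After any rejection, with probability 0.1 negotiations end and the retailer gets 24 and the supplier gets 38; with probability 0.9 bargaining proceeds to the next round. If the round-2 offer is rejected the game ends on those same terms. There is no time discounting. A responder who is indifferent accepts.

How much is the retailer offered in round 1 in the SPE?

Round 2 (the retailer proposes): the supplier gets 38 if talks fail, so the retailer offers 38 and keeps 112.
Round 1 (the supplier proposes): rejecting gives the retailer an expected 0.9 × 112 + 0.1 × 24 = 103.2; the supplier offers that and keeps 46.8.

103.2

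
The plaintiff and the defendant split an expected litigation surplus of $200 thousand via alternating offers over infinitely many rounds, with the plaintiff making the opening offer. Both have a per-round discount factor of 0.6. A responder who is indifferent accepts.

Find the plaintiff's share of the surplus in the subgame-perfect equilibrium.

125

Let x be the plaintiff's share when the plaintiff proposes and y be the defendant's share when the defendant proposes.
The defendant accepts iff offered ≥ 0.6·y, so x = 200 − 0.6y. Symmetrically y = 200 − 0.6x.
Substituting: x = 200 − 0.6(200 − 0.6x), giving x(1 − 0.6·0.6) = 200(1 − 0.6).
So x = 200 × 0.4 / 0.64 = 125, and the defendant receives 200 − x = 75.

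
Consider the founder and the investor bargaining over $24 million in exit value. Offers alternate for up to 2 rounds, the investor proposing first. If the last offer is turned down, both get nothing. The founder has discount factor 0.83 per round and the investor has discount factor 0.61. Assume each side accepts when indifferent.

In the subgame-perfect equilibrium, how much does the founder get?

Round 2 (the founder proposes): rejection yields 0 for the investor; the founder offers 0 and keeps 24.
Round 1 (the investor proposes): the founder can get 24 next round, worth 0.83 × 24 = 19.92 now. The investor offers 19.92 and keeps 24 − 19.92 = 4.08.

19.92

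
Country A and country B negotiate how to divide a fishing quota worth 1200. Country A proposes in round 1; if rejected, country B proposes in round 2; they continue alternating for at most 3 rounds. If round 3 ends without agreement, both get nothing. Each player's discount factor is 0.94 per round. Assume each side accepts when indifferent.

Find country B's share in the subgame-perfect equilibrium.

Solve by backward induction from round 3.
Round 3 (country A proposes): rejection yields 0 for country B; country A offers 0 and keeps 1200.
Round 2 (country B proposes): country A can get 1200 next round, worth 0.94 × 1200 = 1128 now, so country B offers 1128, keeping 72.
Round 1 (country A proposes): country B can get 72 next round, worth 0.94 × 72 = 67.68 now; country A offers that and keeps 1132.32.

67.68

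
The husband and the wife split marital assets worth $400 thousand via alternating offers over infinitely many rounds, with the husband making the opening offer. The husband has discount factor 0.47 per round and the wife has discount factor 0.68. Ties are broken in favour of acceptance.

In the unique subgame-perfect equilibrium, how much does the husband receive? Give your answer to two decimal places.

When the husband proposes, the wife accepts any offer worth at least 0.68 times what the wife would get by proposing next round; and vice versa.
This gives x = 400 − 0.68y and y = 400 − 0.47x, where x and y are each side's share when it proposes.
Hence (1 − 0.68·0.47)x = 400(1 − 0.68), i.e. 0.6804·x = 128.
x ≈ 188.1246; the wife's share is 400 − x ≈ 211.8754.

188.12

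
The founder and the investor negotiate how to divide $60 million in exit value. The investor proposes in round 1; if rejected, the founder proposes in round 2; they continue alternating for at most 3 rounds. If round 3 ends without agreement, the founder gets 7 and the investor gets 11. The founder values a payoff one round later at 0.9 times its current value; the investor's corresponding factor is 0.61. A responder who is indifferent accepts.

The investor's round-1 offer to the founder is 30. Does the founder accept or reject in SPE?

Round 3 (the investor proposes): the founder gets 7 if talks fail, so the investor offers 7 and keeps 53.
Round 2 (the founder proposes): the investor can get 53 next round, worth 0.61 × 53 = 32.33 now. The founder offers 32.33 and keeps 60 − 32.33 = 27.67.
So by rejecting in round 1, the founder gets 27.67 next round, worth 0.9 × 27.67 = 24.903 now.
Offer 30 ≥ 24.903, so the founder accepts.

Accept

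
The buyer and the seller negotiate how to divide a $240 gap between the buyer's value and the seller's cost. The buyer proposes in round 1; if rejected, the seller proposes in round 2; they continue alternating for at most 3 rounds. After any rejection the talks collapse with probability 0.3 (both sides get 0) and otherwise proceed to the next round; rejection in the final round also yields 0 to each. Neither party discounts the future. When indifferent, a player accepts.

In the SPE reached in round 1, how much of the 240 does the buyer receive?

189.6

Round 3 (the buyer proposes): rejection yields 0 for the seller; the buyer offers 0 and keeps 240.
Round 2 (the seller proposes): rejecting gives the buyer an expected 0.7 × 240 = 168, so the seller offers 168, keeping 72.
Round 1 (the buyer proposes): rejecting gives the seller an expected 0.7 × 72 = 50.4, so the buyer offers 50.4, keeping 189.6.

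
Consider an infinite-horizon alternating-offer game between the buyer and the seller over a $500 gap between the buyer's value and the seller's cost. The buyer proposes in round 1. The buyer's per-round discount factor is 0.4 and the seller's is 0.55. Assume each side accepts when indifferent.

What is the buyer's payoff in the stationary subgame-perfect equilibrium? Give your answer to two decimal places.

288.46

In a stationary SPE each proposer offers the other exactly their discounted continuation value.
If the buyer keeps x when proposing and the seller keeps y when proposing, then x = 500 − 0.55y and y = 500 − 0.4x.
Solving: x = 500(1 − 0.55) / (1 − 0.4·0.55) = 225 / 0.78 ≈ 288.4615.
The seller gets 500 − 288.4615 ≈ 211.5385.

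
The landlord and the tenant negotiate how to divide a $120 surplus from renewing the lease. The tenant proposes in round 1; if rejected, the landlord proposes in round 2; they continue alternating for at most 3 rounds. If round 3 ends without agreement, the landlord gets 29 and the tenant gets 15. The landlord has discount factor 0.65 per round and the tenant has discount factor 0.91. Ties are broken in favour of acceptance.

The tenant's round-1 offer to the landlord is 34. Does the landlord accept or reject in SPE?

Accept

Work out the landlord's continuation value if the offer is rejected.
Round 3 (the tenant proposes): the landlord gets 29 if talks fail, so the tenant offers 29 and keeps 91.
Round 2 (the landlord proposes): the tenant can get 91 next round, worth 0.91 × 91 = 82.81 now; the landlord offers that and keeps 37.19.
So by rejecting in round 1, the landlord gets 37.19 next round, worth 0.65 × 37.19 = 24.1735 now.
Offer 34 ≥ 24.1735, so the landlord accepts.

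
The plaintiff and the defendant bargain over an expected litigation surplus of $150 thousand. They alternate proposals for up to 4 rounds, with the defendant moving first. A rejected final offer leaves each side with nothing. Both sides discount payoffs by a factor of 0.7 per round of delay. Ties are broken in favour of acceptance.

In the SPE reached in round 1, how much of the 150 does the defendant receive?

Round 4 (the plaintiff proposes): the defendant will accept anything ≥ 0, so the plaintiff offers 0 and keeps 150.
Round 3 (the defendant proposes): the plaintiff can get 150 next round, worth 0.7 × 150 = 105 now; the defendant offers that and keeps 45.
Round 2 (the plaintiff proposes): the defendant can get 45 next round, worth 0.7 × 45 = 31.5 now. The plaintiff offers 31.5 and keeps 150 − 31.5 = 118.5.
Round 1 (the defendant proposes): the plaintiff can get 118.5 next round, worth 0.7 × 118.5 = 82.95 now. The defendant offers 82.95 and keeps 150 − 82.95 = 67.05.

67.05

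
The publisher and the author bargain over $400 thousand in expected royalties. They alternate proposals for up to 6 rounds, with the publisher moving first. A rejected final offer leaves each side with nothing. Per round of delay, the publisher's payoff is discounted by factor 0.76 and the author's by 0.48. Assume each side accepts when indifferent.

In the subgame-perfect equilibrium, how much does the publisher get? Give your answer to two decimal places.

311.56

Solve by backward induction from round 6.
Round 6 (the author proposes): the publisher will accept anything ≥ 0, so the author offers 0 and keeps 400.
Round 5 (the publisher proposes): the author can get 400 next round, worth 0.48 × 400 = 192 now; the publisher offers that and keeps 208.
Round 4 (the author proposes): the publisher can get 208 next round, worth 0.76 × 208 = 158.08 now; the author offers that and keeps 241.92.
Round 3 (the publisher proposes): the author can get 241.92 next round, worth 0.48 × 241.92 = 116.1216 now. The publisher offers 116.1216 and keeps 400 − 116.1216 = 283.8784.
Round 2 (the author proposes): the publisher can get 283.8784 next round, worth 0.76 × 283.8784 = 215.747584 now; the author offers that and keeps 184.252416.
Round 1 (the publisher proposes): the author can get 184.252416 next round, worth 0.48 × 184.252416 = 88.44115968 now. The publisher offers 88.44115968 and keeps 400 − 88.44115968 = 311.55884032.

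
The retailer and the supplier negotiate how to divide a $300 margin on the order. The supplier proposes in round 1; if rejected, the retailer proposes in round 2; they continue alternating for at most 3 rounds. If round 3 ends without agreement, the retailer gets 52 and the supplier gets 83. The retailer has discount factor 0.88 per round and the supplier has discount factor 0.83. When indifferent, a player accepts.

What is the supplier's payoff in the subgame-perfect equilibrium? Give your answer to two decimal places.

Round 3 (the supplier proposes): the retailer gets 52 if talks fail, so the supplier offers 52 and keeps 248.
Round 2 (the retailer proposes): the supplier can get 248 next round, worth 0.83 × 248 = 205.84 now. The retailer offers 205.84 and keeps 300 − 205.84 = 94.16.
Round 1 (the supplier proposes): the retailer can get 94.16 next round, worth 0.88 × 94.16 = 82.8608 now; the supplier offers that and keeps 217.1392.

217.14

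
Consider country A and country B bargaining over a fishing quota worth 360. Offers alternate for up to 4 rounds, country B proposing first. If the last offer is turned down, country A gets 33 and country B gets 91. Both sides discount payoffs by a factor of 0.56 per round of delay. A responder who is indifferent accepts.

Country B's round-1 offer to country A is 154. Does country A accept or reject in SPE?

Work out country A's continuation value if the offer is rejected.
Round 4 (country A proposes): country B gets 91 if talks fail, so country A offers 91 and keeps 269.
Round 3 (country B proposes): country A can get 269 next round, worth 0.56 × 269 = 150.64 now; country B offers that and keeps 209.36.
Round 2 (country A proposes): country B can get 209.36 next round, worth 0.56 × 209.36 = 117.2416 now, so country A offers 117.2416, keeping 242.7584.
So by rejecting in round 1, country A gets 242.7584 next round, worth 0.56 × 242.7584 = 135.944704 now.
Offer 154 ≥ 135.944704, so country A accepts.

Accept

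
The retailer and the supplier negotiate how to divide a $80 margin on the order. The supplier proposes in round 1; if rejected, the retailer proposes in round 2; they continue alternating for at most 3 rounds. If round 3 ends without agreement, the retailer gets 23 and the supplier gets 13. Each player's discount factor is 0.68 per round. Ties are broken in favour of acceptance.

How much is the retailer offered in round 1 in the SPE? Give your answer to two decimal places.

28.04

Round 3 (the supplier proposes): the retailer gets 23 if talks fail, so the supplier offers 23 and keeps 57.
Round 2 (the retailer proposes): the supplier can get 57 next round, worth 0.68 × 57 = 38.76 now; the retailer offers that and keeps 41.24.
Round 1 (the supplier proposes): the retailer can get 41.24 next round, worth 0.68 × 41.24 = 28.0432 now, so the supplier offers 28.0432, keeping 51.9568.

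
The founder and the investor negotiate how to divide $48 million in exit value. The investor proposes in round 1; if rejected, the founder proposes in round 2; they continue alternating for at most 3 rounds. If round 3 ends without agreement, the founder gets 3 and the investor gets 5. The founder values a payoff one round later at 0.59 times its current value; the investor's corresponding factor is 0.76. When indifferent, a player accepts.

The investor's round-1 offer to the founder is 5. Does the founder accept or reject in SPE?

Reject

Round 3 (the investor proposes): the founder gets 3 if talks fail, so the investor offers 3 and keeps 45.
Round 2 (the founder proposes): the investor can get 45 next round, worth 0.76 × 45 = 34.2 now, so the founder offers 34.2, keeping 13.8.
So by rejecting in round 1, the founder gets 13.8 next round, worth 0.59 × 13.8 = 8.142 now.
Offer 5 < 8.142, so the founder rejects.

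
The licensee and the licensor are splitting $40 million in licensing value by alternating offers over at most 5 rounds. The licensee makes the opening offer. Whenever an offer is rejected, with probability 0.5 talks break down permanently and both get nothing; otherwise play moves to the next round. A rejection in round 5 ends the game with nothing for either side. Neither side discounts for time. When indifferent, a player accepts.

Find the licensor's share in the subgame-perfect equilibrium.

By backward induction:
Round 5 (the licensee proposes): rejection yields 0 for the licensor; the licensee offers 0 and keeps 40.
Round 4 (the licensor proposes): rejecting gives the licensee an expected 0.5 × 40 = 20; the licensor offers that and keeps 20.
Round 3 (the licensee proposes): rejecting gives the licensor an expected 0.5 × 20 = 10; the licensee offers that and keeps 30.
Round 2 (the licensor proposes): rejecting gives the licensee an expected 0.5 × 30 = 15. The licensor offers 15 and keeps 40 − 15 = 25.
Round 1 (the licensee proposes): rejecting gives the licensor an expected 0.5 × 25 = 12.5; the licensee offers that and keeps 27.5.

12.5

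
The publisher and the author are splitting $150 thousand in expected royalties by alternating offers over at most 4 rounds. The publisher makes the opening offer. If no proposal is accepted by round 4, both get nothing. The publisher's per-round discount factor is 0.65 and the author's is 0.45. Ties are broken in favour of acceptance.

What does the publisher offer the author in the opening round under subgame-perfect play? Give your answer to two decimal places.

43.37

By backward induction:
Round 4 (the author proposes): rejection yields 0 for the publisher; the author offers 0 and keeps 150.
Round 3 (the publisher proposes): the author can get 150 next round, worth 0.45 × 150 = 67.5 now, so the publisher offers 67.5, keeping 82.5.
Round 2 (the author proposes): the publisher can get 82.5 next round, worth 0.65 × 82.5 = 53.625 now; the author offers that and keeps 96.375.
Round 1 (the publisher proposes): the author can get 96.375 next round, worth 0.45 × 96.375 = 43.36875 now. The publisher offers 43.36875 and keeps 150 − 43.36875 = 106.63125.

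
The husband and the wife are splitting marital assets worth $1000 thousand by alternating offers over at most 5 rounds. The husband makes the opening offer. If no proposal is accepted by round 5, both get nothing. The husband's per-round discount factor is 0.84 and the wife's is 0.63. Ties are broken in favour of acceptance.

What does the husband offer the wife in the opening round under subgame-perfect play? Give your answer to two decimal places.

154.14

Round 5 (the husband proposes): rejection yields 0 for the wife; the husband offers 0 and keeps 1000.
Round 4 (the wife proposes): the husband can get 1000 next round, worth 0.84 × 1000 = 840 now. The wife offers 840 and keeps 1000 − 840 = 160.
Round 3 (the husband proposes): the wife can get 160 next round, worth 0.63 × 160 = 100.8 now; the husband offers that and keeps 899.2.
Round 2 (the wife proposes): the husband can get 899.2 next round, worth 0.84 × 899.2 = 755.328 now, so the wife offers 755.328, keeping 244.672.
Round 1 (the husband proposes): the wife can get 244.672 next round, worth 0.63 × 244.672 = 154.14336 now; the husband offers that and keeps 845.85664.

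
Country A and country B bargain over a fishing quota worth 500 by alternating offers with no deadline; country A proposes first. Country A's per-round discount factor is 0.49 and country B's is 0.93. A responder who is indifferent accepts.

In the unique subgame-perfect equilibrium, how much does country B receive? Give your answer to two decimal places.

In a stationary SPE each proposer offers the other exactly their discounted continuation value.
If country A keeps x when proposing and country B keeps y when proposing, then x = 500 − 0.93y and y = 500 − 0.49x.
Solving: x = 500(1 − 0.93) / (1 − 0.49·0.93) = 35 / 0.5443 ≈ 64.3028.
Country B gets 500 − 64.3028 ≈ 435.6972.

435.70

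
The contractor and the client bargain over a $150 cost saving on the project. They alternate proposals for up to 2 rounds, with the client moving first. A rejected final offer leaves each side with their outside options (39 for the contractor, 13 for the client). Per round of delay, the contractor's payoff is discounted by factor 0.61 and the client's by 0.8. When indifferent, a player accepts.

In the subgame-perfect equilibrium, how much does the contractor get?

Round 2 (the contractor proposes): the client gets 13 if talks fail, so the contractor offers 13 and keeps 137.
Round 1 (the client proposes): the contractor can get 137 next round, worth 0.61 × 137 = 83.57 now, so the client offers 83.57, keeping 66.43.

83.57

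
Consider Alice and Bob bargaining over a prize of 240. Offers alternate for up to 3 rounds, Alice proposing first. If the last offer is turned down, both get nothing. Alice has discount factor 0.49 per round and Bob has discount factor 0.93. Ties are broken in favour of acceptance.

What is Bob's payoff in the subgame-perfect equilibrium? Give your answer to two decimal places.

113.83

Work backward from the last round.
Round 3 (Alice proposes): Bob will accept anything ≥ 0, so Alice offers 0 and keeps 240.
Round 2 (Bob proposes): Alice can get 240 next round, worth 0.49 × 240 = 117.6 now; Bob offers that and keeps 122.4.
Round 1 (Alice proposes): Bob can get 122.4 next round, worth 0.93 × 122.4 = 113.832 now, so Alice offers 113.832, keeping 126.168.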